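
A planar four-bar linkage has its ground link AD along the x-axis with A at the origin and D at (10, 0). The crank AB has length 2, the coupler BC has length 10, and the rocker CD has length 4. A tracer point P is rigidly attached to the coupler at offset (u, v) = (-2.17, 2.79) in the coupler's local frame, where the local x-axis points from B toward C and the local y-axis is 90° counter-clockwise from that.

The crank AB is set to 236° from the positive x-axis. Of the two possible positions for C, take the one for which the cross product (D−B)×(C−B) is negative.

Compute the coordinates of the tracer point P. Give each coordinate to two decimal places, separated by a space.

A=(0,0), D=(10.00,0)
B = A + 2.00·(cos236°, sin236°) = (-1.1184, -1.6581)
|BD| = 11.2413
circle(B,10.00) ∩ circle(D,4.00): a=9.3569, h=3.5283
  candidates: C₊=(7.6157,3.2117) cross=39.663; C₋=(8.6566,-3.7677) cross=-39.663
  mode - wants cross < 0 → take C=(8.6566,-3.7677) (cross=-39.663)
ex = (C−B)/|BC| = (0.9775,-0.2110); ey = (0.2110,0.9775)
P = B + -2.17·ex + 2.79·ey = (-2.6510,1.5269)

-2.65 1.53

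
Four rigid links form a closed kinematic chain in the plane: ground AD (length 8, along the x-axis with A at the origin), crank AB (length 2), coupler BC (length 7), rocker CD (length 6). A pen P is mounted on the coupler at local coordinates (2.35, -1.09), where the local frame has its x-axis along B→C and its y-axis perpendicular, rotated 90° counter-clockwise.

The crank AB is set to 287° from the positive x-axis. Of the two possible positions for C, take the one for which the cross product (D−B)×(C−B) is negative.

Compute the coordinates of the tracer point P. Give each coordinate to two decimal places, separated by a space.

A=(0,0), D=(8.00,0)
B = A + 2.00·(cos287°, sin287°) = (0.5847, -1.9126)
|BD| = 7.6579
circle(B,7.00) ∩ circle(D,6.00): a=4.6778, h=5.2075
  candidates: C₊=(3.8137,4.2982) cross=39.879; C₋=(6.4149,-5.7868) cross=-39.879
  mode - wants cross < 0 → take C=(6.4149,-5.7868) (cross=-39.879)
ex = (C−B)/|BC| = (0.8329,-0.5535); ey = (0.5535,0.8329)
P = B + 2.35·ex + -1.09·ey = (1.9387,-4.1211)

1.94 -4.12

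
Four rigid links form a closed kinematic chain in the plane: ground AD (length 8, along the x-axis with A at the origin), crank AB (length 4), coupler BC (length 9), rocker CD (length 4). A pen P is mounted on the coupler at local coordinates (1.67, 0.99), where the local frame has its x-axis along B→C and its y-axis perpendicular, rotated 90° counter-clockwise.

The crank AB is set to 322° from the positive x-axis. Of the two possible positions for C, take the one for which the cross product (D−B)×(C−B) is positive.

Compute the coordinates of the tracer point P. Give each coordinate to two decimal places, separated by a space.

A=(0,0), D=(8.00,0)
B = A + 4.00·(cos322°, sin322°) = (3.1520, -2.4626)
|BD| = 5.4376
circle(B,9.00) ∩ circle(D,4.00): a=8.6957, h=2.3205
  candidates: C₊=(9.8539,3.5444) cross=12.618; C₋=(11.9558,-0.5933) cross=-12.618
  mode + wants cross > 0 → take C=(9.8539,3.5444) (cross=12.618)
ex = (C−B)/|BC| = (0.7447,0.6675); ey = (-0.6675,0.7447)
P = B + 1.67·ex + 0.99·ey = (3.7348,-0.6108)

3.73 -0.61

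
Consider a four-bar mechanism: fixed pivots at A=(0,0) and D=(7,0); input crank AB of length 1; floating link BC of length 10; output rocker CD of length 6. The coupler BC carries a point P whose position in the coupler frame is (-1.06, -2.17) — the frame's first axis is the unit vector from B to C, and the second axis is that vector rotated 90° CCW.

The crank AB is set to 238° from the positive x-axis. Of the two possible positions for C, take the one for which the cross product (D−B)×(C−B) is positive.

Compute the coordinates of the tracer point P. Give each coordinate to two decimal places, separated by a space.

A=(0,0), D=(7.00,0)
B = A + 1.00·(cos238°, sin238°) = (-0.5299, -0.8480)
|BD| = 7.5775
circle(B,10.00) ∩ circle(D,6.00): a=8.0118, h=5.9843
  candidates: C₊=(6.7618,5.9953) cross=45.346; C₋=(8.1013,-5.8981) cross=-45.346
  mode + wants cross > 0 → take C=(6.7618,5.9953) (cross=45.346)
ex = (C−B)/|BC| = (0.7292,0.6843); ey = (-0.6843,0.7292)
P = B + -1.06·ex + -2.17·ey = (0.1822,-3.1557)

0.18 -3.16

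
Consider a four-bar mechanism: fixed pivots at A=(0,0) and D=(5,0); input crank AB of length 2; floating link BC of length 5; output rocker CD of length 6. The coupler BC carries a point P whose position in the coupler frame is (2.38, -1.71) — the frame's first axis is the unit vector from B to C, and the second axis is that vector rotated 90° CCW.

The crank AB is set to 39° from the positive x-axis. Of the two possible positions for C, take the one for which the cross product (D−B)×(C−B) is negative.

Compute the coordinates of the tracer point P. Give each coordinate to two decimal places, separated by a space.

A=(0,0), D=(5.00,0)
B = A + 2.00·(cos39°, sin39°) = (1.5543, 1.2586)
|BD| = 3.6684
circle(B,5.00) ∩ circle(D,6.00): a=0.3349, h=4.9888
  candidates: C₊=(3.5805,5.8297) cross=18.301; C₋=(0.1572,-3.5422) cross=-18.301
  mode - wants cross < 0 → take C=(0.1572,-3.5422) (cross=-18.301)
ex = (C−B)/|BC| = (-0.2794,-0.9602); ey = (0.9602,-0.2794)
P = B + 2.38·ex + -1.71·ey = (-0.7526,-0.5488)

-0.75 -0.55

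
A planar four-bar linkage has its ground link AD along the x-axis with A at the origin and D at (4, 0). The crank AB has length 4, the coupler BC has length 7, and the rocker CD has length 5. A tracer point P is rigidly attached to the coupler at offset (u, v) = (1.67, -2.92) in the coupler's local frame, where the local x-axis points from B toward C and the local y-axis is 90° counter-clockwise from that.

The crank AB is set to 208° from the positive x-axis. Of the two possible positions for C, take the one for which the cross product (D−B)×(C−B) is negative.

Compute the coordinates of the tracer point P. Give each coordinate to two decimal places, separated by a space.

-3.26 -5.23

A=(0,0), D=(4.00,0)
B = A + 4.00·(cos208°, sin208°) = (-3.5318, -1.8779)
|BD| = 7.7624
circle(B,7.00) ∩ circle(D,5.00): a=5.4271, h=4.4211
  candidates: C₊=(0.6645,3.7249) cross=34.319; C₋=(2.8037,-4.8548) cross=-34.319
  mode - wants cross < 0 → take C=(2.8037,-4.8548) (cross=-34.319)
ex = (C−B)/|BC| = (0.9051,-0.4253); ey = (0.4253,0.9051)
P = B + 1.67·ex + -2.92·ey = (-3.2621,-5.2309)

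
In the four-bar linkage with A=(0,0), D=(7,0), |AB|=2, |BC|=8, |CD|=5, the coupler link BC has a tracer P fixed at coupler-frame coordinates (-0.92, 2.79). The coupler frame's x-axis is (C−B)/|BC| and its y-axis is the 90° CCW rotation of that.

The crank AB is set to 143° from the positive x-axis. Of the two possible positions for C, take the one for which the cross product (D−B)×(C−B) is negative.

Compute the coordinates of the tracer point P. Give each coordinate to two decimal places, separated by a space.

A=(0,0), D=(7.00,0)
B = A + 2.00·(cos143°, sin143°) = (-1.5973, 1.2036)
|BD| = 8.6811
circle(B,8.00) ∩ circle(D,5.00): a=6.5868, h=4.5403
  candidates: C₊=(5.5554,4.7868) cross=39.414; C₋=(4.2964,-4.2060) cross=-39.414
  mode - wants cross < 0 → take C=(4.2964,-4.2060) (cross=-39.414)
ex = (C−B)/|BC| = (0.7367,-0.6762); ey = (0.6762,0.7367)
P = B + -0.92·ex + 2.79·ey = (-0.3884,3.8812)

-0.39 3.88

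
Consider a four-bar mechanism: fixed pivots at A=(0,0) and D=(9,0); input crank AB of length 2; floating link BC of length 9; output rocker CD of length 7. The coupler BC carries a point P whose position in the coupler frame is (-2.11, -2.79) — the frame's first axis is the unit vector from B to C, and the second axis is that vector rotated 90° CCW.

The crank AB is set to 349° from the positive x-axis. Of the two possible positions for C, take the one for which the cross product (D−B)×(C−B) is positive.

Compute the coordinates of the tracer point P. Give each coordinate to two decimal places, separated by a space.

A=(0,0), D=(9.00,0)
B = A + 2.00·(cos349°, sin349°) = (1.9633, -0.3816)
|BD| = 7.0471
circle(B,9.00) ∩ circle(D,7.00): a=5.7940, h=6.8869
  candidates: C₊=(7.3758,6.8090) cross=48.533; C₋=(8.1217,-6.9447) cross=-48.533
  mode + wants cross > 0 → take C=(7.3758,6.8090) (cross=48.533)
ex = (C−B)/|BC| = (0.6014,0.7990); ey = (-0.7990,0.6014)
P = B + -2.11·ex + -2.79·ey = (2.9234,-3.7453)

2.92 -3.75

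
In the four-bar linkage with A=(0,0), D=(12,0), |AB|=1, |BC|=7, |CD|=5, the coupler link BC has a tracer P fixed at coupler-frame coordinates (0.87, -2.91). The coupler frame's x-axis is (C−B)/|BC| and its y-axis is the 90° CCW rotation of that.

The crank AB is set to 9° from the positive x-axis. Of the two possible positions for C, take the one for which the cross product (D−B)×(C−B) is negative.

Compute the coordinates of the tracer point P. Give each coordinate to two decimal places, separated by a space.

A=(0,0), D=(12.00,0)
B = A + 1.00·(cos9°, sin9°) = (0.9877, 0.1564)
|BD| = 11.0134
circle(B,7.00) ∩ circle(D,5.00): a=6.5963, h=2.3429
  candidates: C₊=(7.6166,2.4054) cross=25.803; C₋=(7.5500,-2.2799) cross=-25.803
  mode - wants cross < 0 → take C=(7.5500,-2.2799) (cross=-25.803)
ex = (C−B)/|BC| = (0.9375,-0.3480); ey = (0.3480,0.9375)
P = B + 0.87·ex + -2.91·ey = (0.7905,-2.8744)

0.79 -2.87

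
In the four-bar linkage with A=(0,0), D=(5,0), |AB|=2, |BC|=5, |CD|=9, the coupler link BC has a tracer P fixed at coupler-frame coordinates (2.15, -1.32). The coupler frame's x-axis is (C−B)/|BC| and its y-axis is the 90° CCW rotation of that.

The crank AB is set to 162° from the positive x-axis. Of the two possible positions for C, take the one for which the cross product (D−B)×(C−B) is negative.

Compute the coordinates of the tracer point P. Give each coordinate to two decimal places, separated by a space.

A=(0,0), D=(5.00,0)
B = A + 2.00·(cos162°, sin162°) = (-1.9021, 0.6180)
|BD| = 6.9297
circle(B,5.00) ∩ circle(D,9.00): a=-0.5757, h=4.9667
  candidates: C₊=(-2.0326,5.6163) cross=34.418; C₋=(-2.9185,-4.2776) cross=-34.418
  mode - wants cross < 0 → take C=(-2.9185,-4.2776) (cross=-34.418)
ex = (C−B)/|BC| = (-0.2033,-0.9791); ey = (0.9791,-0.2033)
P = B + 2.15·ex + -1.32·ey = (-3.6316,-1.2188)

-3.63 -1.22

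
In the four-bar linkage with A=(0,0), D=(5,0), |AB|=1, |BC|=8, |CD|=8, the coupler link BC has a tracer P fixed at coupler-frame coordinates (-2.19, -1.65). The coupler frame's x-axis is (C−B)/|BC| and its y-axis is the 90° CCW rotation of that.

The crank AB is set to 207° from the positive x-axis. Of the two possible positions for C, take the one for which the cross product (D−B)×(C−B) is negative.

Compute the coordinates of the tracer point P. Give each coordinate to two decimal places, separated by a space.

A=(0,0), D=(5.00,0)
B = A + 1.00·(cos207°, sin207°) = (-0.8910, -0.4540)
|BD| = 5.9085
circle(B,8.00) ∩ circle(D,8.00): a=2.9542, h=7.4345
  candidates: C₊=(1.4832,7.1856) cross=43.927; C₋=(2.6257,-7.6396) cross=-43.927
  mode - wants cross < 0 → take C=(2.6257,-7.6396) (cross=-43.927)
ex = (C−B)/|BC| = (0.4396,-0.8982); ey = (0.8982,0.4396)
P = B + -2.19·ex + -1.65·ey = (-3.3357,0.7877)

-3.34 0.79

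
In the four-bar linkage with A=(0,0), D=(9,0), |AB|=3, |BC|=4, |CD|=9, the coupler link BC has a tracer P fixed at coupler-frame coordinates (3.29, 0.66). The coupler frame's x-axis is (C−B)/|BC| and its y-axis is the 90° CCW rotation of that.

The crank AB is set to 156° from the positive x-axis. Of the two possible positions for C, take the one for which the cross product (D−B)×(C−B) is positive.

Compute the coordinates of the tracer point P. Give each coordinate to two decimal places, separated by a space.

A=(0,0), D=(9.00,0)
B = A + 3.00·(cos156°, sin156°) = (-2.7406, 1.2202)
|BD| = 11.8039
circle(B,4.00) ∩ circle(D,9.00): a=3.1486, h=2.4670
  candidates: C₊=(0.6461,3.3486) cross=29.121; C₋=(0.1361,-1.5591) cross=-29.121
  mode + wants cross > 0 → take C=(0.6461,3.3486) (cross=29.121)
ex = (C−B)/|BC| = (0.8467,0.5321); ey = (-0.5321,0.8467)
P = B + 3.29·ex + 0.66·ey = (-0.3062,3.5296)

-0.31 3.53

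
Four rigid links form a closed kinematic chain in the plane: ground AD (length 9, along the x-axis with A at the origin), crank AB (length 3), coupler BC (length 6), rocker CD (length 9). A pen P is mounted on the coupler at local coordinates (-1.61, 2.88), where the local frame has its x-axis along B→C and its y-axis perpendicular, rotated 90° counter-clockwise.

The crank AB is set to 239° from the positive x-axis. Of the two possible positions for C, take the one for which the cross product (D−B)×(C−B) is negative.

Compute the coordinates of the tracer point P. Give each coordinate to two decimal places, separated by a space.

-0.80 0.64

A=(0,0), D=(9.00,0)
B = A + 3.00·(cos239°, sin239°) = (-1.5451, -2.5715)
|BD| = 10.8541
circle(B,6.00) ∩ circle(D,9.00): a=3.3541, h=4.9749
  candidates: C₊=(0.5349,3.0564) cross=53.998; C₋=(2.8921,-6.6102) cross=-53.998
  mode - wants cross < 0 → take C=(2.8921,-6.6102) (cross=-53.998)
ex = (C−B)/|BC| = (0.7395,-0.6731); ey = (0.6731,0.7395)
P = B + -1.61·ex + 2.88·ey = (-0.7972,0.6421)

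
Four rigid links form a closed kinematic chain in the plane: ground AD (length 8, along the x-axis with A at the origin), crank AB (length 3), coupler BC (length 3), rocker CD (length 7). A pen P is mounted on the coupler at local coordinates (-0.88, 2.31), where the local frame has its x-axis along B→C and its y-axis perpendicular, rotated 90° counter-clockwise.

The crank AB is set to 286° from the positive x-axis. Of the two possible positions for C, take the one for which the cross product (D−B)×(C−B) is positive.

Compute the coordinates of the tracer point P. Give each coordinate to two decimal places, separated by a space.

A=(0,0), D=(8.00,0)
B = A + 3.00·(cos286°, sin286°) = (0.8269, -2.8838)
|BD| = 7.7311
circle(B,3.00) ∩ circle(D,7.00): a=1.2786, h=2.7139
  candidates: C₊=(1.0009,0.1112) cross=20.981; C₋=(3.0255,-4.9249) cross=-20.981
  mode + wants cross > 0 → take C=(1.0009,0.1112) (cross=20.981)
ex = (C−B)/|BC| = (0.0580,0.9983); ey = (-0.9983,0.0580)
P = B + -0.88·ex + 2.31·ey = (-1.5302,-3.6283)

-1.53 -3.63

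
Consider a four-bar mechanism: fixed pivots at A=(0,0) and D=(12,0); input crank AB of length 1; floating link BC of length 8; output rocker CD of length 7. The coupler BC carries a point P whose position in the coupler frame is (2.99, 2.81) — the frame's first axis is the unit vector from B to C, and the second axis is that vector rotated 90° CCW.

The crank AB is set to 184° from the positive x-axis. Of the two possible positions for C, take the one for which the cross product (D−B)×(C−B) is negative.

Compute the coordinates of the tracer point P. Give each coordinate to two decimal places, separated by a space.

A=(0,0), D=(12.00,0)
B = A + 1.00·(cos184°, sin184°) = (-0.9976, -0.0698)
|BD| = 12.9978
circle(B,8.00) ∩ circle(D,7.00): a=7.0759, h=3.7325
  candidates: C₊=(6.0582,3.7007) cross=48.514; C₋=(6.0983,-3.7642) cross=-48.514
  mode - wants cross < 0 → take C=(6.0983,-3.7642) (cross=-48.514)
ex = (C−B)/|BC| = (0.8870,-0.4618); ey = (0.4618,0.8870)
P = B + 2.99·ex + 2.81·ey = (2.9522,1.0418)

2.95 1.04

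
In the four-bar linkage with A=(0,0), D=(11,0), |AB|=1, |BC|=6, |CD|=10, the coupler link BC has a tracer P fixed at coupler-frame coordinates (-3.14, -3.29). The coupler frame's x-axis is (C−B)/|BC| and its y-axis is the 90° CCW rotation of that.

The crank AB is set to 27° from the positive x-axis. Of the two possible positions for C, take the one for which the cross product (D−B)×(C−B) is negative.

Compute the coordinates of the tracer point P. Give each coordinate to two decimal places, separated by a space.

-3.13 2.58

A=(0,0), D=(11.00,0)
B = A + 1.00·(cos27°, sin27°) = (0.8910, 0.4540)
|BD| = 10.1192
circle(B,6.00) ∩ circle(D,10.00): a=1.8973, h=5.6921
  candidates: C₊=(3.0418,6.0553) cross=57.600; C₋=(2.5310,-5.3175) cross=-57.600
  mode - wants cross < 0 → take C=(2.5310,-5.3175) (cross=-57.600)
ex = (C−B)/|BC| = (0.2733,-0.9619); ey = (0.9619,0.2733)
P = B + -3.14·ex + -3.29·ey = (-3.1320,2.5752)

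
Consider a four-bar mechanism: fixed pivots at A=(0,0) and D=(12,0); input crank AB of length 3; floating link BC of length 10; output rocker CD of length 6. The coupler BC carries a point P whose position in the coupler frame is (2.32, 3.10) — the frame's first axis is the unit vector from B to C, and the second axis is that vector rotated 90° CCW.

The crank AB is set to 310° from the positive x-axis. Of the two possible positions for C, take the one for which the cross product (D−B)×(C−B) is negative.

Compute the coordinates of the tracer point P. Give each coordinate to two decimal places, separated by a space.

5.22 -0.26

A=(0,0), D=(12.00,0)
B = A + 3.00·(cos310°, sin310°) = (1.9284, -2.2981)
|BD| = 10.3305
circle(B,10.00) ∩ circle(D,6.00): a=8.2629, h=5.6325
  candidates: C₊=(8.7312,5.0314) cross=58.186; C₋=(11.2372,-5.9513) cross=-58.186
  mode - wants cross < 0 → take C=(11.2372,-5.9513) (cross=-58.186)
ex = (C−B)/|BC| = (0.9309,-0.3653); ey = (0.3653,0.9309)
P = B + 2.32·ex + 3.10·ey = (5.2205,-0.2599)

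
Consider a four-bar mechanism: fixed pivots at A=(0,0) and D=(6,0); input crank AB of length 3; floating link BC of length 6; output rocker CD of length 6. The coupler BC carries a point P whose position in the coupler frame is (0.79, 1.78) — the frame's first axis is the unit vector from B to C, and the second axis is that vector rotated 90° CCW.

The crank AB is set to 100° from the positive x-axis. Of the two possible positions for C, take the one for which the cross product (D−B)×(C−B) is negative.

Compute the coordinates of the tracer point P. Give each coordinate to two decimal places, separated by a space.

A=(0,0), D=(6.00,0)
B = A + 3.00·(cos100°, sin100°) = (-0.5209, 2.9544)
|BD| = 7.1590
circle(B,6.00) ∩ circle(D,6.00): a=3.5795, h=4.8153
  candidates: C₊=(4.7267,5.8633) cross=34.473; C₋=(0.7523,-2.9089) cross=-34.473
  mode - wants cross < 0 → take C=(0.7523,-2.9089) (cross=-34.473)
ex = (C−B)/|BC| = (0.2122,-0.9772); ey = (0.9772,0.2122)
P = B + 0.79·ex + 1.78·ey = (1.3862,2.5602)

1.39 2.56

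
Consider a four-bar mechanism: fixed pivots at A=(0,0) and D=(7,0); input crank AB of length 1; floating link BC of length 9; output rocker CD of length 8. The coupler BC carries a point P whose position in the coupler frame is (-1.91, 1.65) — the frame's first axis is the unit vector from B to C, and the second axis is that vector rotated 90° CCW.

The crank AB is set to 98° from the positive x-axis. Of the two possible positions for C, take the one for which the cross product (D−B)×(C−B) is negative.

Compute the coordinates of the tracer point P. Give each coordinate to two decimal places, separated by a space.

A=(0,0), D=(7.00,0)
B = A + 1.00·(cos98°, sin98°) = (-0.1392, 0.9903)
|BD| = 7.2075
circle(B,9.00) ∩ circle(D,8.00): a=4.7831, h=7.6238
  candidates: C₊=(5.6460,7.8846) cross=54.949; C₋=(3.5511,-7.2184) cross=-54.949
  mode - wants cross < 0 → take C=(3.5511,-7.2184) (cross=-54.949)
ex = (C−B)/|BC| = (0.4100,-0.9121); ey = (0.9121,0.4100)
P = B + -1.91·ex + 1.65·ey = (0.5826,3.4089)

0.58 3.41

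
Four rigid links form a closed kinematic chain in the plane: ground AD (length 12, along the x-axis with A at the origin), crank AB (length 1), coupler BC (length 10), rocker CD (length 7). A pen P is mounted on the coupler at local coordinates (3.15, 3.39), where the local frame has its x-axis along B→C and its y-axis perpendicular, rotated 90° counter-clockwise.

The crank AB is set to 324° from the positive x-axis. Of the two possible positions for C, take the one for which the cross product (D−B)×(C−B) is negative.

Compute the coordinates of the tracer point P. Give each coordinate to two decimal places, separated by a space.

A=(0,0), D=(12.00,0)
B = A + 1.00·(cos324°, sin324°) = (0.8090, -0.5878)
|BD| = 11.2064
circle(B,10.00) ∩ circle(D,7.00): a=7.8787, h=6.1584
  candidates: C₊=(8.3538,5.9754) cross=69.014; C₋=(8.9999,-6.3245) cross=-69.014
  mode - wants cross < 0 → take C=(8.9999,-6.3245) (cross=-69.014)
ex = (C−B)/|BC| = (0.8191,-0.5737); ey = (0.5737,0.8191)
P = B + 3.15·ex + 3.39·ey = (5.3339,0.3819)

5.33 0.38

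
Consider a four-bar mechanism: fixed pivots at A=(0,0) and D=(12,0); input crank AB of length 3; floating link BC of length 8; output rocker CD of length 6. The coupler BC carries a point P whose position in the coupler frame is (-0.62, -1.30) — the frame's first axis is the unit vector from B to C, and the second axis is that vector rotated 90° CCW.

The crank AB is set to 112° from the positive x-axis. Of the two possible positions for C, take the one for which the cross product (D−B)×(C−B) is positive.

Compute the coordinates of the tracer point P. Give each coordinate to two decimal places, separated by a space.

-1.69 1.46

A=(0,0), D=(12.00,0)
B = A + 3.00·(cos112°, sin112°) = (-1.1238, 2.7816)
|BD| = 13.4154
circle(B,8.00) ∩ circle(D,6.00): a=7.7513, h=1.9794
  candidates: C₊=(6.8694,3.1108) cross=26.554; C₋=(6.0486,-0.7620) cross=-26.554
  mode + wants cross > 0 → take C=(6.8694,3.1108) (cross=26.554)
ex = (C−B)/|BC| = (0.9992,0.0412); ey = (-0.0412,0.9992)
P = B + -0.62·ex + -1.30·ey = (-1.6898,1.4571)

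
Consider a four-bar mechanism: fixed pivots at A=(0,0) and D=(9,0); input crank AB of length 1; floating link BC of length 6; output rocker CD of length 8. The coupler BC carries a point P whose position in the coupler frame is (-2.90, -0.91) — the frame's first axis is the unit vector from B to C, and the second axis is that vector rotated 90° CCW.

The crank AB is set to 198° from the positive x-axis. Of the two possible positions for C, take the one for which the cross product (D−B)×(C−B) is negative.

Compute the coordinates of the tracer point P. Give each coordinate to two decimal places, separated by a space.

-3.46 1.40

A=(0,0), D=(9.00,0)
B = A + 1.00·(cos198°, sin198°) = (-0.9511, -0.3090)
|BD| = 9.9559
circle(B,6.00) ∩ circle(D,8.00): a=3.5717, h=4.8211
  candidates: C₊=(2.4693,4.6206) cross=47.998; C₋=(2.7686,-5.0169) cross=-47.998
  mode - wants cross < 0 → take C=(2.7686,-5.0169) (cross=-47.998)
ex = (C−B)/|BC| = (0.6199,-0.7846); ey = (0.7846,0.6199)
P = B + -2.90·ex + -0.91·ey = (-3.4629,1.4023)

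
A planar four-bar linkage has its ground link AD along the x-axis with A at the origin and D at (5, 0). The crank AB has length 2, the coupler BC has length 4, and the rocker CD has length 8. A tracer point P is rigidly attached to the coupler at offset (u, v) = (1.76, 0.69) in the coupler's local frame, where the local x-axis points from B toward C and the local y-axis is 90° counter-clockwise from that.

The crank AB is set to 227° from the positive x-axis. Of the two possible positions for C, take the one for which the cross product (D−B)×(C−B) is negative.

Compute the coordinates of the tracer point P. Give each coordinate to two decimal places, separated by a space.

A=(0,0), D=(5.00,0)
B = A + 2.00·(cos227°, sin227°) = (-1.3640, -1.4627)
|BD| = 6.5299
circle(B,4.00) ∩ circle(D,8.00): a=-0.4104, h=3.9789
  candidates: C₊=(-2.6553,2.3231) cross=25.982; C₋=(-0.8727,-5.4324) cross=-25.982
  mode - wants cross < 0 → take C=(-0.8727,-5.4324) (cross=-25.982)
ex = (C−B)/|BC| = (0.1228,-0.9924); ey = (0.9924,0.1228)
P = B + 1.76·ex + 0.69·ey = (-0.4631,-3.1246)

-0.46 -3.12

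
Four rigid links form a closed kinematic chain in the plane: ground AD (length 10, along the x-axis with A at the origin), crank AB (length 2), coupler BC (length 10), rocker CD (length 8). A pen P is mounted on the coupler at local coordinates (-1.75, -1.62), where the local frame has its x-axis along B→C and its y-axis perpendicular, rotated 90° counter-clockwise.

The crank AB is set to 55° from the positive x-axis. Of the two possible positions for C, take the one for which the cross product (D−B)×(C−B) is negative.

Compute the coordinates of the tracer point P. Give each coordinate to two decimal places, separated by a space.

-1.13 2.34

A=(0,0), D=(10.00,0)
B = A + 2.00·(cos55°, sin55°) = (1.1472, 1.6383)
|BD| = 9.0032
circle(B,10.00) ∩ circle(D,8.00): a=6.5009, h=7.5986
  candidates: C₊=(8.9222,7.9271) cross=68.411; C₋=(6.1568,-7.0164) cross=-68.411
  mode - wants cross < 0 → take C=(6.1568,-7.0164) (cross=-68.411)
ex = (C−B)/|BC| = (0.5010,-0.8655); ey = (0.8655,0.5010)
P = B + -1.75·ex + -1.62·ey = (-1.1316,2.3413)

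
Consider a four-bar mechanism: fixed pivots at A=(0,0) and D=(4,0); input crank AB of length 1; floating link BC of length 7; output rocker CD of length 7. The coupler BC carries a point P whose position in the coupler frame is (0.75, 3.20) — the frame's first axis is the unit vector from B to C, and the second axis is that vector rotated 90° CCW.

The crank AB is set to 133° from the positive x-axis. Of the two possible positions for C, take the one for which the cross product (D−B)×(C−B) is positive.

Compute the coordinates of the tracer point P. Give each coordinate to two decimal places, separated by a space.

A=(0,0), D=(4.00,0)
B = A + 1.00·(cos133°, sin133°) = (-0.6820, 0.7314)
|BD| = 4.7388
circle(B,7.00) ∩ circle(D,7.00): a=2.3694, h=6.5868
  candidates: C₊=(2.6756,6.8736) cross=31.213; C₋=(0.6424,-6.1422) cross=-31.213
  mode + wants cross > 0 → take C=(2.6756,6.8736) (cross=31.213)
ex = (C−B)/|BC| = (0.4797,0.8775); ey = (-0.8775,0.4797)
P = B + 0.75·ex + 3.20·ey = (-3.1301,2.9243)

-3.13 2.92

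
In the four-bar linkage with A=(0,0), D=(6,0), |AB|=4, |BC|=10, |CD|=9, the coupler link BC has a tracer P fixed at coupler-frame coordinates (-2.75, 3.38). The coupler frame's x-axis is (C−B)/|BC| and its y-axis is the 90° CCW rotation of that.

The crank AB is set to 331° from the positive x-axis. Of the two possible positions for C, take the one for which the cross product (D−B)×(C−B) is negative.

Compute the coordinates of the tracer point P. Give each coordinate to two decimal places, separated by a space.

2.43 2.29

A=(0,0), D=(6.00,0)
B = A + 4.00·(cos331°, sin331°) = (3.4985, -1.9392)
|BD| = 3.1652
circle(B,10.00) ∩ circle(D,9.00): a=4.5840, h=8.8875
  candidates: C₊=(1.6762,7.8933) cross=28.130; C₋=(12.5665,-6.1547) cross=-28.130
  mode - wants cross < 0 → take C=(12.5665,-6.1547) (cross=-28.130)
ex = (C−B)/|BC| = (0.9068,-0.4215); ey = (0.4215,0.9068)
P = B + -2.75·ex + 3.38·ey = (2.4296,2.2850)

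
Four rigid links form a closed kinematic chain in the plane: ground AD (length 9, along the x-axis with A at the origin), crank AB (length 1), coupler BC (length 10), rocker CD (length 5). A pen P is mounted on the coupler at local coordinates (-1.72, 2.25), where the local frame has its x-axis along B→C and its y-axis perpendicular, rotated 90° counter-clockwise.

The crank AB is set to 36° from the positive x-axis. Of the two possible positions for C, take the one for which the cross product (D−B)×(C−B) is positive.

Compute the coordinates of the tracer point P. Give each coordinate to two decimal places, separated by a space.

-1.72 1.87

A=(0,0), D=(9.00,0)
B = A + 1.00·(cos36°, sin36°) = (0.8090, 0.5878)
|BD| = 8.2120
circle(B,10.00) ∩ circle(D,5.00): a=8.6725, h=4.9788
  candidates: C₊=(9.8156,4.9330) cross=40.886; C₋=(9.1029,-4.9989) cross=-40.886
  mode + wants cross > 0 → take C=(9.8156,4.9330) (cross=40.886)
ex = (C−B)/|BC| = (0.9007,0.4345); ey = (-0.4345,0.9007)
P = B + -1.72·ex + 2.25·ey = (-1.7178,1.8669)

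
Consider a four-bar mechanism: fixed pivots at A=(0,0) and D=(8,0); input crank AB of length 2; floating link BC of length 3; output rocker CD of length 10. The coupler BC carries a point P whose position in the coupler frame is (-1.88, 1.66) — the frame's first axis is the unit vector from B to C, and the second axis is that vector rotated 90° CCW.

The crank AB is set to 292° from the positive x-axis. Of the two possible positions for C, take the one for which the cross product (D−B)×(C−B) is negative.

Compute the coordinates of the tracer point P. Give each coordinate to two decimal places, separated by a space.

A=(0,0), D=(8.00,0)
B = A + 2.00·(cos292°, sin292°) = (0.7492, -1.8544)
|BD| = 7.4842
circle(B,3.00) ∩ circle(D,10.00): a=-2.3374, h=1.8805
  candidates: C₊=(-1.9813,-0.6116) cross=14.074; C₋=(-1.0494,-4.2554) cross=-14.074
  mode - wants cross < 0 → take C=(-1.0494,-4.2554) (cross=-14.074)
ex = (C−B)/|BC| = (-0.5995,-0.8003); ey = (0.8003,-0.5995)
P = B + -1.88·ex + 1.66·ey = (3.2049,-1.3449)

3.20 -1.34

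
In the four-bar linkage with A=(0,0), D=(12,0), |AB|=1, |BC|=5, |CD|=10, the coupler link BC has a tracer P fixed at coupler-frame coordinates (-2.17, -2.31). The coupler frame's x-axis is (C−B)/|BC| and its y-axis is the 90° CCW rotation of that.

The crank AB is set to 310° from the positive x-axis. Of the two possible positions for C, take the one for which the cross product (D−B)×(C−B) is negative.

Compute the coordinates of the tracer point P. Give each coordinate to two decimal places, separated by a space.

A=(0,0), D=(12.00,0)
B = A + 1.00·(cos310°, sin310°) = (0.6428, -0.7660)
|BD| = 11.3830
circle(B,5.00) ∩ circle(D,10.00): a=2.3971, h=4.3879
  candidates: C₊=(2.7392,3.7732) cross=49.948; C₋=(3.3298,-4.9827) cross=-49.948
  mode - wants cross < 0 → take C=(3.3298,-4.9827) (cross=-49.948)
ex = (C−B)/|BC| = (0.5374,-0.8433); ey = (0.8433,0.5374)
P = B + -2.17·ex + -2.31·ey = (-2.4715,-0.1774)

-2.47 -0.18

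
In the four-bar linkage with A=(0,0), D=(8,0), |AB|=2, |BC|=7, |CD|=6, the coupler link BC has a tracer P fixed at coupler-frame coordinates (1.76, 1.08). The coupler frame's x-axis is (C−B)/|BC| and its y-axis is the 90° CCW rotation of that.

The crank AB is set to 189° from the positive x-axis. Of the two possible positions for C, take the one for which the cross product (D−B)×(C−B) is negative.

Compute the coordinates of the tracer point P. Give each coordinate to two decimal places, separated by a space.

0.09 -0.42

A=(0,0), D=(8.00,0)
B = A + 2.00·(cos189°, sin189°) = (-1.9754, -0.3129)
|BD| = 9.9803
circle(B,7.00) ∩ circle(D,6.00): a=5.6414, h=4.1442
  candidates: C₊=(3.5334,4.0061) cross=41.360; C₋=(3.7932,-4.2782) cross=-41.360
  mode - wants cross < 0 → take C=(3.7932,-4.2782) (cross=-41.360)
ex = (C−B)/|BC| = (0.8241,-0.5665); ey = (0.5665,0.8241)
P = B + 1.76·ex + 1.08·ey = (0.0868,-0.4199)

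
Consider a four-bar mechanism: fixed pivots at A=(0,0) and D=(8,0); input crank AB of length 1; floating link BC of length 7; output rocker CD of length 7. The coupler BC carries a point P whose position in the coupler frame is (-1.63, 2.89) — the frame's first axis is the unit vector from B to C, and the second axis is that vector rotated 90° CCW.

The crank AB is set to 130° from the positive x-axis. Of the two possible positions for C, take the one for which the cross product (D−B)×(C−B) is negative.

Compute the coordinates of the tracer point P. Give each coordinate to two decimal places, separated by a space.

0.88 3.71

A=(0,0), D=(8.00,0)
B = A + 1.00·(cos130°, sin130°) = (-0.6428, 0.7660)
|BD| = 8.6767
circle(B,7.00) ∩ circle(D,7.00): a=4.3383, h=5.4935
  candidates: C₊=(4.1636,5.8551) cross=47.666; C₋=(3.1936,-5.0891) cross=-47.666
  mode - wants cross < 0 → take C=(3.1936,-5.0891) (cross=-47.666)
ex = (C−B)/|BC| = (0.5481,-0.8364); ey = (0.8364,0.5481)
P = B + -1.63·ex + 2.89·ey = (0.8812,3.7133)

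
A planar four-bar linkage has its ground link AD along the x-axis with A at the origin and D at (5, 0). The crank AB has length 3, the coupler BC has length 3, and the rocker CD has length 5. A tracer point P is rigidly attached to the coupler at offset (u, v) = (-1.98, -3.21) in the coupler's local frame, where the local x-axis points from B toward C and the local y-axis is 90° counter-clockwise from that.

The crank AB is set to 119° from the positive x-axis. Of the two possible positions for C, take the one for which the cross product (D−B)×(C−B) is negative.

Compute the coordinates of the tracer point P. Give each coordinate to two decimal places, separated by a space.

-5.22 2.80

A=(0,0), D=(5.00,0)
B = A + 3.00·(cos119°, sin119°) = (-1.4544, 2.6239)
|BD| = 6.9674
circle(B,3.00) ∩ circle(D,5.00): a=2.3355, h=1.8830
  candidates: C₊=(1.4182,3.4887) cross=13.119; C₋=(-0.0000,0.0000) cross=-13.119
  mode - wants cross < 0 → take C=(-0.0000,0.0000) (cross=-13.119)
ex = (C−B)/|BC| = (0.4848,-0.8746); ey = (0.8746,0.4848)
P = B + -1.98·ex + -3.21·ey = (-5.2219,2.7994)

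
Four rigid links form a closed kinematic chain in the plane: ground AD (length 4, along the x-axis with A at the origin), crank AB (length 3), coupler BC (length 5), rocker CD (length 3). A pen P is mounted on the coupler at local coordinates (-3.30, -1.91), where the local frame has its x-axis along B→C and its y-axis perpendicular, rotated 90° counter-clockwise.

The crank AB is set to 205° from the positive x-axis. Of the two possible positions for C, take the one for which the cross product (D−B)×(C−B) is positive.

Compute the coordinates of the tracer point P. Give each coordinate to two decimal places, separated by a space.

-4.38 -4.70

A=(0,0), D=(4.00,0)
B = A + 3.00·(cos205°, sin205°) = (-2.7189, -1.2679)
|BD| = 6.8375
circle(B,5.00) ∩ circle(D,3.00): a=4.5888, h=1.9858
  candidates: C₊=(1.4221,1.5343) cross=13.578; C₋=(2.1585,-2.3683) cross=-13.578
  mode + wants cross > 0 → take C=(1.4221,1.5343) (cross=13.578)
ex = (C−B)/|BC| = (0.8282,0.5604); ey = (-0.5604,0.8282)
P = B + -3.30·ex + -1.91·ey = (-4.3815,-4.6992)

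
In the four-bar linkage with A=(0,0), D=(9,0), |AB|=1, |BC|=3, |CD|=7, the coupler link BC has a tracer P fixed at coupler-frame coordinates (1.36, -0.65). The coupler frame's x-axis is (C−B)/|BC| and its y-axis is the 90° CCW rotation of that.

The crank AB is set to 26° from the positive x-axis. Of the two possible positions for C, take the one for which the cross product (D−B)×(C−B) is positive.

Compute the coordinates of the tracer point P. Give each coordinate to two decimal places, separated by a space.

2.21 1.18

A=(0,0), D=(9.00,0)
B = A + 1.00·(cos26°, sin26°) = (0.8988, 0.4384)
|BD| = 8.1131
circle(B,3.00) ∩ circle(D,7.00): a=1.5914, h=2.5431
  candidates: C₊=(2.6252,2.8918) cross=20.633; C₋=(2.3504,-2.1870) cross=-20.633
  mode + wants cross > 0 → take C=(2.6252,2.8918) (cross=20.633)
ex = (C−B)/|BC| = (0.5755,0.8178); ey = (-0.8178,0.5755)
P = B + 1.36·ex + -0.65·ey = (2.2130,1.1765)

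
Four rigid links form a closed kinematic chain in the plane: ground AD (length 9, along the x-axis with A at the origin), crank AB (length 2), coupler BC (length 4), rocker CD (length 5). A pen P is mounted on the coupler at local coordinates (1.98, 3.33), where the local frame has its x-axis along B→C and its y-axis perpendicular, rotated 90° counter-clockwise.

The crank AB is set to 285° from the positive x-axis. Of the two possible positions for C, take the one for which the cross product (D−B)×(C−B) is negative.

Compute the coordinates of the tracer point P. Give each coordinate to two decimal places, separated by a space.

A=(0,0), D=(9.00,0)
B = A + 2.00·(cos285°, sin285°) = (0.5176, -1.9319)
|BD| = 8.6996
circle(B,4.00) ∩ circle(D,5.00): a=3.8325, h=1.1453
  candidates: C₊=(4.0001,0.0360) cross=9.964; C₋=(4.5088,-2.1975) cross=-9.964
  mode - wants cross < 0 → take C=(4.5088,-2.1975) (cross=-9.964)
ex = (C−B)/|BC| = (0.9978,-0.0664); ey = (0.0664,0.9978)
P = B + 1.98·ex + 3.33·ey = (2.7144,1.2593)

2.71 1.26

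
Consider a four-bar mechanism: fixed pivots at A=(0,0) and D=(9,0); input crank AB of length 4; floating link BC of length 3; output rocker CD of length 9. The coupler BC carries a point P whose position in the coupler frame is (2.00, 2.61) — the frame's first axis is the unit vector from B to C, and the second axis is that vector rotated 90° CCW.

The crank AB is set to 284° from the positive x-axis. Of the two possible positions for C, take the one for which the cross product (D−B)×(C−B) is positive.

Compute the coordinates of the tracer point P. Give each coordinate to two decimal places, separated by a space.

-2.13 -2.77

A=(0,0), D=(9.00,0)
B = A + 4.00·(cos284°, sin284°) = (0.9677, -3.8812)
|BD| = 8.9209
circle(B,3.00) ∩ circle(D,9.00): a=0.4249, h=2.9698
  candidates: C₊=(0.0583,-1.0223) cross=26.493; C₋=(2.6423,-6.3703) cross=-26.493
  mode + wants cross > 0 → take C=(0.0583,-1.0223) (cross=26.493)
ex = (C−B)/|BC| = (-0.3031,0.9529); ey = (-0.9529,-0.3031)
P = B + 2.00·ex + 2.61·ey = (-2.1258,-2.7665)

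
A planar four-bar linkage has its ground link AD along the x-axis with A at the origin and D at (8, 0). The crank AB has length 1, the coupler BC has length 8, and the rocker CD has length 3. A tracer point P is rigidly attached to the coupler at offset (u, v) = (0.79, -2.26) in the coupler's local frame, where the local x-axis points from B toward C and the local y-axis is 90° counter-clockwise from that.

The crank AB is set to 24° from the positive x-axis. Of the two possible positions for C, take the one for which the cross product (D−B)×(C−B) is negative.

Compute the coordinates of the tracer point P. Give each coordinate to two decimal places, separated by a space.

0.67 -1.97

A=(0,0), D=(8.00,0)
B = A + 1.00·(cos24°, sin24°) = (0.9135, 0.4067)
|BD| = 7.0981
circle(B,8.00) ∩ circle(D,3.00): a=7.4233, h=2.9823
  candidates: C₊=(8.4956,2.9588) cross=21.169; C₋=(8.1538,-2.9961) cross=-21.169
  mode - wants cross < 0 → take C=(8.1538,-2.9961) (cross=-21.169)
ex = (C−B)/|BC| = (0.9050,-0.4253); ey = (0.4253,0.9050)
P = B + 0.79·ex + -2.26·ey = (0.6672,-1.9747)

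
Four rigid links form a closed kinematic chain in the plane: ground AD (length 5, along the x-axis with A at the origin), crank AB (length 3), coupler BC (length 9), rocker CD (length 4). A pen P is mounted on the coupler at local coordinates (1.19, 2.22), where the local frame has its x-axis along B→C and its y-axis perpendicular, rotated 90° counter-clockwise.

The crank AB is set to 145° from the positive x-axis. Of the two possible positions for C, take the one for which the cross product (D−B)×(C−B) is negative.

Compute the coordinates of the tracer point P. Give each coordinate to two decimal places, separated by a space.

-0.13 2.69

A=(0,0), D=(5.00,0)
B = A + 3.00·(cos145°, sin145°) = (-2.4575, 1.7207)
|BD| = 7.6534
circle(B,9.00) ∩ circle(D,4.00): a=8.0732, h=3.9779
  candidates: C₊=(6.3034,3.7817) cross=30.445; C₋=(4.5147,-3.9704) cross=-30.445
  mode - wants cross < 0 → take C=(4.5147,-3.9704) (cross=-30.445)
ex = (C−B)/|BC| = (0.7747,-0.6324); ey = (0.6324,0.7747)
P = B + 1.19·ex + 2.22·ey = (-0.1318,2.6880)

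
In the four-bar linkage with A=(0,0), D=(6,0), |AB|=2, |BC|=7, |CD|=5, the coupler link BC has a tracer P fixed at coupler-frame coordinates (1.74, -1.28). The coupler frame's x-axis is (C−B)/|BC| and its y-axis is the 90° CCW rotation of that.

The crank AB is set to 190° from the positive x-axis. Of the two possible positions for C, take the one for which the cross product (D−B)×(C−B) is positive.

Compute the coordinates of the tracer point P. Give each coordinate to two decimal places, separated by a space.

0.18 -0.18

A=(0,0), D=(6.00,0)
B = A + 2.00·(cos190°, sin190°) = (-1.9696, -0.3473)
|BD| = 7.9772
circle(B,7.00) ∩ circle(D,5.00): a=5.4929, h=4.3392
  candidates: C₊=(3.3291,4.2269) cross=34.614; C₋=(3.7070,-4.4432) cross=-34.614
  mode + wants cross > 0 → take C=(3.3291,4.2269) (cross=34.614)
ex = (C−B)/|BC| = (0.7570,0.6535); ey = (-0.6535,0.7570)
P = B + 1.74·ex + -1.28·ey = (0.1839,-0.1792)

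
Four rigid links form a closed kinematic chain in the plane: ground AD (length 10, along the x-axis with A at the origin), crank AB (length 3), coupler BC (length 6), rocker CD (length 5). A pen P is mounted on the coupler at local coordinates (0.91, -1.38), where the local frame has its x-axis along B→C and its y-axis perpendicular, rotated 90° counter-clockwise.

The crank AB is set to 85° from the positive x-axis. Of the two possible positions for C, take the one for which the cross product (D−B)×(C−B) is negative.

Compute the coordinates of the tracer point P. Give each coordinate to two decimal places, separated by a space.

A=(0,0), D=(10.00,0)
B = A + 3.00·(cos85°, sin85°) = (0.2615, 2.9886)
|BD| = 10.1868
circle(B,6.00) ∩ circle(D,5.00): a=5.6333, h=2.0654
  candidates: C₊=(6.2528,3.3104) cross=21.040; C₋=(5.0410,-0.6386) cross=-21.040
  mode - wants cross < 0 → take C=(5.0410,-0.6386) (cross=-21.040)
ex = (C−B)/|BC| = (0.7966,-0.6045); ey = (0.6045,0.7966)
P = B + 0.91·ex + -1.38·ey = (0.1521,1.3392)

0.15 1.34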